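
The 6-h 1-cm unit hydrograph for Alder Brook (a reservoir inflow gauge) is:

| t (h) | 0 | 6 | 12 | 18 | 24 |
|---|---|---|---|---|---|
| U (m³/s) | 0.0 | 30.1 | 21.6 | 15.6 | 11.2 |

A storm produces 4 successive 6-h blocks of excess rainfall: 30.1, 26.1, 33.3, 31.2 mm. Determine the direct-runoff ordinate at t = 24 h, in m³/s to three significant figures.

By discrete convolution, Q_j = Σ (P_i / 10 mm) · U_{j−i}.
At t = 24 h (j=4): Q = (30.1/10)·11.2 + (26.1/10)·15.6 + (33.3/10)·21.6 + (31.2/10)·30.1 = 240 m³/s.

Q ≈ 240 m³/s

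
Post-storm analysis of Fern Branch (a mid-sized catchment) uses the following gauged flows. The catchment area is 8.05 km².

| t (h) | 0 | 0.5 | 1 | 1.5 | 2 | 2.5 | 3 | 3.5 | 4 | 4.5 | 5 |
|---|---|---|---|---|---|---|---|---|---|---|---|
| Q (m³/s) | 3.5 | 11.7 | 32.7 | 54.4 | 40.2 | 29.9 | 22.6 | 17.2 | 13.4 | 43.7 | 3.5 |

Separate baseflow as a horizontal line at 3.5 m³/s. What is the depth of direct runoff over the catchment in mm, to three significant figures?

Direct runoff: 0.0, 8.2, 29.2, 50.9, 36.7, 26.4, 19.1, 13.7, 9.9, 40.2, 0.0 m³/s; ΣQ_DR = 234.3 m³/s.
V = ΣQ_DR · Δt = 234.3 × 1800 s = 4.217 × 10^5 m³.
Over A = 8.05 km², depth = V / A = 52.4 mm.

d ≈ 52.4 mm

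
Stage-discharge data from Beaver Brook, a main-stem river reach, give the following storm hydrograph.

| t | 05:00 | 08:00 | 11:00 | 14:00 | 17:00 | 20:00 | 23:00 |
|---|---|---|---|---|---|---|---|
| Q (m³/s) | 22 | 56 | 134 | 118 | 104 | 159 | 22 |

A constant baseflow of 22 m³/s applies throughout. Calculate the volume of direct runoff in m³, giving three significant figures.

V ≈ 4.98 × 10^6 m³

Direct-runoff ordinates (Q − Q_b): 0.0, 34.0, 112.0, 96.0, 82.0, 137.0, 0.0 m³/s.
ΣQ_DR = 461.0 m³/s.
With Δt = 3 h = 10800 s, V = ΣQ_DR · Δt = 461.0 × 10800 = 4.98 × 10^6 m³.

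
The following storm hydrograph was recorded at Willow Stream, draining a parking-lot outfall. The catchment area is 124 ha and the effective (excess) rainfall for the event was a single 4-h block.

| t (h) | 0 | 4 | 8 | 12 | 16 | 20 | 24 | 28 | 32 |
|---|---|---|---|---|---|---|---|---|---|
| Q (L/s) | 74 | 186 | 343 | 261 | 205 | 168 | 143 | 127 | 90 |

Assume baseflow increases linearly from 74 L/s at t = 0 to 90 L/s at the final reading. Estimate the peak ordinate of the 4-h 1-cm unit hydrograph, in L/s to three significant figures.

Direct runoff: 0.00, 110.00, 265.00, 181.00, 123.00, 84.00, 57.00, 39.00, 0.00 L/s; ΣQ_DR = 859.0 L/s, peak = 265.00 L/s.
Runoff depth d = ΣQ_DR·Δt / A = 859.0 × 14400 / (124 ha) = 9.975 mm.
The 1-cm UH is the DRH scaled by (10 mm)/d, so U_p = 265.00 × 10/9.975 = 266 L/s.

U_p ≈ 266 L/s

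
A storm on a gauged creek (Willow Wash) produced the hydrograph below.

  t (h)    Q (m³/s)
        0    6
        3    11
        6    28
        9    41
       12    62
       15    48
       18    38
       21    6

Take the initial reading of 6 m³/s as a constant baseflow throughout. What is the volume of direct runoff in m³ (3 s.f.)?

V ≈ 2.07 × 10^6 m³

Direct-runoff ordinates (Q − Q_b): 0.0, 5.0, 22.0, 35.0, 56.0, 42.0, 32.0, 0.0 m³/s.
ΣQ_DR = 192.0 m³/s.
With Δt = 3 h = 10800 s, V = ΣQ_DR · Δt = 192.0 × 10800 = 2.07 × 10^6 m³.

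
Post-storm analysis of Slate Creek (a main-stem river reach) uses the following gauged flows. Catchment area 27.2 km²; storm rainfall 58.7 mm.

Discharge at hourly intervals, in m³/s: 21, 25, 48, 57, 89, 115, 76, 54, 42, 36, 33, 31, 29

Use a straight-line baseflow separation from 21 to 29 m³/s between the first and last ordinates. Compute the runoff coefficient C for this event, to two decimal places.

ΣQ_DR = 331.0 m³/s; V = ΣQ_DR·Δt = 1.192 × 10^6 m³.
Runoff depth d = V / A = 43.81 mm.
C = d / P = 43.81 / 58.7 = 0.75.

C ≈ 0.75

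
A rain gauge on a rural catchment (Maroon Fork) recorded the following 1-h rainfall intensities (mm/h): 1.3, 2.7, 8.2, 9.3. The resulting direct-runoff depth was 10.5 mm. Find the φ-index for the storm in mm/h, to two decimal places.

Only the 2 blocks with intensity above φ contribute runoff: 8.2, 9.3 mm/h.
Σ(I−φ)·Δt = d  ⇒  (8.2+9.3 − 2φ)·1 = 10.5
φ = (17.50 − 10.5/1) / 2 = 3.50 mm/h.

φ ≈ 3.50 mm/h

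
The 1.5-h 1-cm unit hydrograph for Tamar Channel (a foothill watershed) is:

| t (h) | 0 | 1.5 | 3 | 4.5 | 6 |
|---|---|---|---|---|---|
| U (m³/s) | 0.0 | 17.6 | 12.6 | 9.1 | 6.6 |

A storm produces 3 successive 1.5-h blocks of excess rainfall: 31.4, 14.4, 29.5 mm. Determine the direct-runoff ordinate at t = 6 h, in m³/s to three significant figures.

Q ≈ 71.0 m³/s

By discrete convolution, Q_j = Σ (P_i / 10 mm) · U_{j−i}.
At t = 6 h (j=4): Q = (31.4/10)·6.6 + (14.4/10)·9.1 + (29.5/10)·12.6 = 71.0 m³/s.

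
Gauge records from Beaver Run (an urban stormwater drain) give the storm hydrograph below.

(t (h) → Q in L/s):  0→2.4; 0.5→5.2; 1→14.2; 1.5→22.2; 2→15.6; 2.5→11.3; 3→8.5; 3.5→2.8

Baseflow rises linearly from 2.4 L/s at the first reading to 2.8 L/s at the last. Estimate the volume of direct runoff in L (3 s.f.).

Direct-runoff ordinates (Q − Q_b): 0.00, 2.74, 11.69, 19.63, 12.97, 8.61, 5.76, 0.00 L/s.
ΣQ_DR = 61.40 L/s.
With Δt = 0.5 h = 1800 s, V = ΣQ_DR · Δt = 61.40 × 1800 = 1.11 × 10^5 L.

V ≈ 1.11 × 10^5 L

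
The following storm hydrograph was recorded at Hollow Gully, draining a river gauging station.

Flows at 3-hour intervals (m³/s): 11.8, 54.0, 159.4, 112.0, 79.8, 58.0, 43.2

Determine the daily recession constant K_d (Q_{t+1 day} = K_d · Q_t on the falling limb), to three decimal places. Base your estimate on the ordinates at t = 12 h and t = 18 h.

K_d ≈ 0.086

Between t = 12 h and t = 18 h the flow falls from 79.8 to 43.2 m³/s over 2×3 h = 6 h.
Per-interval ratio K = (43.2/79.8)^(1/2) = 0.7358; K_d = K^(24/3) = 0.086.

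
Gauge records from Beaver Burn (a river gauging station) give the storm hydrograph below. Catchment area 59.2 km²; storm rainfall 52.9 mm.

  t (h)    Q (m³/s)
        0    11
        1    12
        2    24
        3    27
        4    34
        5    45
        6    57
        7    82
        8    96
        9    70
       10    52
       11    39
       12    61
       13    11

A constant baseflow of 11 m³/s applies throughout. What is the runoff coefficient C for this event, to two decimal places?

C ≈ 0.54

ΣQ_DR = 467.0 m³/s; V = ΣQ_DR·Δt = 1.681 × 10^6 m³.
Runoff depth d = V / A = 28.40 mm.
C = d / P = 28.40 / 52.9 = 0.54.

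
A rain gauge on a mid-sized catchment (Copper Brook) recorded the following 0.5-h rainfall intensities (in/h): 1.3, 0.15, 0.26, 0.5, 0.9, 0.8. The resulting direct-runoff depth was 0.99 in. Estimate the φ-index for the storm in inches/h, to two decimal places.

Only the 4 blocks with intensity above φ contribute runoff: 1.3, 0.5, 0.9, 0.8 in/h.
Σ(I−φ)·Δt = d  ⇒  (1.3+0.5+0.9+0.8 − 4φ)·0.5 = 0.99
φ = (3.500 − 0.99/0.5) / 4 = 0.38 in/h.

φ ≈ 0.38 in/h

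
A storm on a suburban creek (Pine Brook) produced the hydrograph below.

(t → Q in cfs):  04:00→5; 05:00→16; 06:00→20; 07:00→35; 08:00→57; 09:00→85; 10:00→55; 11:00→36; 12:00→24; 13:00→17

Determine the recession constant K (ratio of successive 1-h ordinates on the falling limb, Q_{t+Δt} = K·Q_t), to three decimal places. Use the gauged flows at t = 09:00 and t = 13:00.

K ≈ 0.669

Using the recession-limb readings at t = 09:00 and t = 13:00: Q falls from 85 to 17 cfs over 4 intervals.
K = (Q₂/Q₁)^(1/4) = (17/85)^(1/4) = 0.669.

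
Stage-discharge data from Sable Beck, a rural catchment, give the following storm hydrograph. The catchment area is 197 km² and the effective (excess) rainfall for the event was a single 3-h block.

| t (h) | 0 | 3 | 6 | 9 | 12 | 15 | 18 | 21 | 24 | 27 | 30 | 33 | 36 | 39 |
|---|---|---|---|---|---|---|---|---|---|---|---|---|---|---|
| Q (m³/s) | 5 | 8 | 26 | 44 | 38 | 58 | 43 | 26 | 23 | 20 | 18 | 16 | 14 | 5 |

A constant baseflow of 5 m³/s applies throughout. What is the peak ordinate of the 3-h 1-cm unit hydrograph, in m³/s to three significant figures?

U_p ≈ 35.3 m³/s

Direct runoff: 0.0, 3.0, 21.0, 39.0, 33.0, 53.0, 38.0, 21.0, 18.0, 15.0, 13.0, 11.0, 9.0, 0.0 m³/s; ΣQ_DR = 274.0 m³/s, peak = 53.0 m³/s.
Runoff depth d = ΣQ_DR·Δt / A = 274.0 × 10800 / (197 km²) = 15.02 mm.
The 1-cm UH is the DRH scaled by (10 mm)/d, so U_p = 53.0 × 10/15.02 = 35.3 m³/s.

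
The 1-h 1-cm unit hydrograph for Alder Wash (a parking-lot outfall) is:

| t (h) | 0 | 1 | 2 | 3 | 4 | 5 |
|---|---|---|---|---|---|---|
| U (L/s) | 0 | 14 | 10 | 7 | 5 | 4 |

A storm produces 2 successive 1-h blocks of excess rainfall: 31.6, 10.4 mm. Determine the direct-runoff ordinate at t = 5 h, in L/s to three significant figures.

Q ≈ 17.8 L/s

By discrete convolution, Q_j = Σ (P_i / 10 mm) · U_{j−i}.
At t = 5 h (j=5): Q = (31.6/10)·4 + (10.4/10)·5 = 17.8 L/s.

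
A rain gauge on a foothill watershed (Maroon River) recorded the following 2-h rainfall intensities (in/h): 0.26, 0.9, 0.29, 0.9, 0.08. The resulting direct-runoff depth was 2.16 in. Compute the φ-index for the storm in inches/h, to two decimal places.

φ ≈ 0.36 in/h

Only the 2 blocks with intensity above φ contribute runoff: 0.9, 0.9 in/h.
Σ(I−φ)·Δt = d  ⇒  (0.9+0.9 − 2φ)·2 = 2.16
φ = (1.800 − 2.16/2) / 2 = 0.36 in/h.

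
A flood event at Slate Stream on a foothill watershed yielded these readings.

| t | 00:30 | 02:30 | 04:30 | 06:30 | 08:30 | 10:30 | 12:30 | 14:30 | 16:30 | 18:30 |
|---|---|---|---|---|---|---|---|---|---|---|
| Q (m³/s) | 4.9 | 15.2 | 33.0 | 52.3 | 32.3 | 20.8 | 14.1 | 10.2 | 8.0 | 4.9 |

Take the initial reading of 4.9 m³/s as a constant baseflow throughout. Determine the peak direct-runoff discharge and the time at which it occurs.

Q_p = 47.4 m³/s at t = 06:30

Subtracting baseflow gives direct-runoff ordinates: 0.0, 10.3, 28.1, 47.4, 27.4, 15.9, 9.2, 5.3, 3.1, 0.0 m³/s.
The maximum is 47.4 m³/s, occurring at the reading for t = 06:30.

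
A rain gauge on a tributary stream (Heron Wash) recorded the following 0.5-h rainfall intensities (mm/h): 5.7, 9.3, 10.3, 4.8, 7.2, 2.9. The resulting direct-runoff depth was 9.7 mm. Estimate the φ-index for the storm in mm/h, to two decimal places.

Only the 5 blocks with intensity above φ contribute runoff: 5.7, 9.3, 10.3, 4.8, 7.2 mm/h.
Σ(I−φ)·Δt = d  ⇒  (5.7+9.3+10.3+4.8+7.2 − 5φ)·0.5 = 9.7
φ = (37.30 − 9.7/0.5) / 5 = 3.58 mm/h.

φ ≈ 3.58 mm/h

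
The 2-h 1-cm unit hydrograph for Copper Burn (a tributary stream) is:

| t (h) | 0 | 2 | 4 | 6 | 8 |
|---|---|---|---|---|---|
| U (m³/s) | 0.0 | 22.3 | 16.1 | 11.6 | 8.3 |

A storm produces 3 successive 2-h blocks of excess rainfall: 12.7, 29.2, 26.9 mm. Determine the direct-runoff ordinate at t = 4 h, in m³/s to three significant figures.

Q ≈ 85.6 m³/s

By discrete convolution, Q_j = Σ (P_i / 10 mm) · U_{j−i}.
At t = 4 h (j=2): Q = (12.7/10)·16.1 + (29.2/10)·22.3 + (26.9/10)·0.0 = 85.6 m³/s.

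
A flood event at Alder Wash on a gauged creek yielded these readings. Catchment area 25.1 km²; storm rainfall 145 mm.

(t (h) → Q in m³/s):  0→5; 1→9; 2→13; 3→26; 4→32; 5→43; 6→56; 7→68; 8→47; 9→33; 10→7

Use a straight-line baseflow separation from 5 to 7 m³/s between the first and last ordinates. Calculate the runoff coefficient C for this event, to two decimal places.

C ≈ 0.27

ΣQ_DR = 273.0 m³/s; V = ΣQ_DR·Δt = 9.828 × 10^5 m³.
Runoff depth d = V / A = 39.16 mm.
C = d / P = 39.16 / 145 = 0.27.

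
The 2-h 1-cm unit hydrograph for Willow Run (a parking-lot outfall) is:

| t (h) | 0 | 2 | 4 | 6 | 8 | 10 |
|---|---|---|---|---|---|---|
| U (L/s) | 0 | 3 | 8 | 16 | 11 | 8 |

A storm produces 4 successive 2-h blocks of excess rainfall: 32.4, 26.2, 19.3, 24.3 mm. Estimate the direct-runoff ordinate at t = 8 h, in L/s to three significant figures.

Q ≈ 100 L/s

By discrete convolution, Q_j = Σ (P_i / 10 mm) · U_{j−i}.
At t = 8 h (j=4): Q = (32.4/10)·11 + (26.2/10)·16 + (19.3/10)·8 + (24.3/10)·3 = 100 L/s.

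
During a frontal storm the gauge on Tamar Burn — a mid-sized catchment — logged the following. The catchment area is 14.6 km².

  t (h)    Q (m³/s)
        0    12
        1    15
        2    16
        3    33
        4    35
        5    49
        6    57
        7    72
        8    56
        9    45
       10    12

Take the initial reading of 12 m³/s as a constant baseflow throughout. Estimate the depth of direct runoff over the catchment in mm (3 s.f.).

d ≈ 66.6 mm

Direct runoff: 0.0, 3.0, 4.0, 21.0, 23.0, 37.0, 45.0, 60.0, 44.0, 33.0, 0.0 m³/s; ΣQ_DR = 270.0 m³/s.
V = ΣQ_DR · Δt = 270.0 × 3600 s = 9.720 × 10^5 m³.
Over A = 14.6 km², depth = V / A = 66.6 mm.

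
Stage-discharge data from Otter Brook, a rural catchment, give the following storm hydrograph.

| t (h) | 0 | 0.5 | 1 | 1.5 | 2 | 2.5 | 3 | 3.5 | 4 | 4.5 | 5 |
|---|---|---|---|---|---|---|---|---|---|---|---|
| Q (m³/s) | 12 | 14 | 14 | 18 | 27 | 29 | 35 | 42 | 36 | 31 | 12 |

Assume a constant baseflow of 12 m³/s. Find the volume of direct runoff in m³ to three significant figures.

V ≈ 2.48 × 10^5 m³

Direct-runoff ordinates (Q − Q_b): 0.0, 2.0, 2.0, 6.0, 15.0, 17.0, 23.0, 30.0, 24.0, 19.0, 0.0 m³/s.
ΣQ_DR = 138.0 m³/s.
With Δt = 0.5 h = 1800 s, V = ΣQ_DR · Δt = 138.0 × 1800 = 2.48 × 10^5 m³.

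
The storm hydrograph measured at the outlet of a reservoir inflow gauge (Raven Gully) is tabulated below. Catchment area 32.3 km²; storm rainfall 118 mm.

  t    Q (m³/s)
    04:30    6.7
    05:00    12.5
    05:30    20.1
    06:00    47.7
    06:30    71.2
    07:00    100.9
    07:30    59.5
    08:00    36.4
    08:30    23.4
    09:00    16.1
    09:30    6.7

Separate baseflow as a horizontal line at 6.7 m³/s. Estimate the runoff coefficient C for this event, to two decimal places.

ΣQ_DR = 327.5 m³/s; V = ΣQ_DR·Δt = 5.895 × 10^5 m³.
Runoff depth d = V / A = 18.25 mm.
C = d / P = 18.25 / 118 = 0.15.

C ≈ 0.15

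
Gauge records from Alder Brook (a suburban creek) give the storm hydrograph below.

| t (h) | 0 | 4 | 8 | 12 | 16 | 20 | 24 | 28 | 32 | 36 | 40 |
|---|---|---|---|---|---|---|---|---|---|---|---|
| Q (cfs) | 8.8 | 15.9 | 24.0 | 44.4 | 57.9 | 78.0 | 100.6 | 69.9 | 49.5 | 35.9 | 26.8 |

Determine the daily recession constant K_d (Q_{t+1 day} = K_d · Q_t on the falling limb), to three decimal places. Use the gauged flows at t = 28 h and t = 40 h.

K_d ≈ 0.147

Between t = 28 h and t = 40 h the flow falls from 69.9 to 26.8 cfs over 3×4 h = 12 h.
Per-interval ratio K = (26.8/69.9)^(1/3) = 0.7265; K_d = K^(24/4) = 0.147.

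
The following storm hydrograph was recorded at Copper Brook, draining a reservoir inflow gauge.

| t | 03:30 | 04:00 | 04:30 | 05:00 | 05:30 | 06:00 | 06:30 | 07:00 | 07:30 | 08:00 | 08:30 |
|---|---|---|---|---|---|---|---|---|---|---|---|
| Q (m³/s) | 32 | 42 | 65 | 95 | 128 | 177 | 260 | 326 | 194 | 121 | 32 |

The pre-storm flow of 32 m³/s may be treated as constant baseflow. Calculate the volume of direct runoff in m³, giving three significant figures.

Direct-runoff ordinates (Q − Q_b): 0.0, 10.0, 33.0, 63.0, 96.0, 145.0, 228.0, 294.0, 162.0, 89.0, 0.0 m³/s.
ΣQ_DR = 1120 m³/s.
With Δt = 0.5 h = 1800 s, V = ΣQ_DR · Δt = 1120 × 1800 = 2.02 × 10^6 m³.

V ≈ 2.02 × 10^6 m³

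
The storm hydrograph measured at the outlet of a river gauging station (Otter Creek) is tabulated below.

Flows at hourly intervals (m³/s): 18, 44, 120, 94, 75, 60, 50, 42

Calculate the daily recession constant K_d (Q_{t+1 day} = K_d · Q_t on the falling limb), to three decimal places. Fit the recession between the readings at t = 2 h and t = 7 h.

K_d ≈ 0.006

Between t = 2 h and t = 7 h the flow falls from 120 to 42 m³/s over 5×1 h = 5 h.
Per-interval ratio K = (42/120)^(1/5) = 0.8106; K_d = K^(24/1) = 0.006.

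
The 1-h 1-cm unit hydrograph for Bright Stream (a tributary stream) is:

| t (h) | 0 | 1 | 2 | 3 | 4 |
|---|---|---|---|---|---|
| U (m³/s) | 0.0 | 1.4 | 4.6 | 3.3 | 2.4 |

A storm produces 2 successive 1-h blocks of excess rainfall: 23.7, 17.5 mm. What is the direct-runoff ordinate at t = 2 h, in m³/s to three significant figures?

By discrete convolution, Q_j = Σ (P_i / 10 mm) · U_{j−i}.
At t = 2 h (j=2): Q = (23.7/10)·4.6 + (17.5/10)·1.4 = 13.4 m³/s.

Q ≈ 13.4 m³/s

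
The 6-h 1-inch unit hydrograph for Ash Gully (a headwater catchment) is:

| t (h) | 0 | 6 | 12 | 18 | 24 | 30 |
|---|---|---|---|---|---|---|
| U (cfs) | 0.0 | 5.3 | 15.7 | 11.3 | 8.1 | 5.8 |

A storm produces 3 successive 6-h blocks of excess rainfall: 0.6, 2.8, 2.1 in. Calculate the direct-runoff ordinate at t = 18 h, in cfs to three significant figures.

By discrete convolution, Q_j = Σ (P_i / 1 in) · U_{j−i}.
At t = 18 h (j=3): Q = (0.6/1)·11.3 + (2.8/1)·15.7 + (2.1/1)·5.3 = 61.9 cfs.

Q ≈ 61.9 cfs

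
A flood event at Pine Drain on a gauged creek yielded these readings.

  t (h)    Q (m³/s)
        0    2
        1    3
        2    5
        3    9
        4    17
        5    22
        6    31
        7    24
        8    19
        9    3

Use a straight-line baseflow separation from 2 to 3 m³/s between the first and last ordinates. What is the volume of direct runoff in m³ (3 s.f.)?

V ≈ 3.96 × 10^5 m³

Direct-runoff ordinates (Q − Q_b): 0.00, 0.89, 2.78, 6.67, 14.56, 19.44, 28.33, 21.22, 16.11, 0.00 m³/s.
ΣQ_DR = 110.0 m³/s.
With Δt = 1 h = 3600 s, V = ΣQ_DR · Δt = 110.0 × 3600 = 3.96 × 10^5 m³.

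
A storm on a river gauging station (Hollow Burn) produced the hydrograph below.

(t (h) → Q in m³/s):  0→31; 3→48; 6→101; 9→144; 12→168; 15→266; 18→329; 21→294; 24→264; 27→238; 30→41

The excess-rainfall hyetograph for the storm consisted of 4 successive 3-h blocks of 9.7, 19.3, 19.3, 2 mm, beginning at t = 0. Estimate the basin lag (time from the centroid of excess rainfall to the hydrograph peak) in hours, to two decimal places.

Centroid of excess rainfall: t_c = Σ P_i·t̄_i / ΣP_i = 5.3111 h (block centres at 1.5, 4.5, 7.5, 10.5 h).
Hydrograph peak occurs at t = 18 h, so basin lag t_L = 18 − 5.3111 = 12.69 h.

t_L ≈ 12.69 h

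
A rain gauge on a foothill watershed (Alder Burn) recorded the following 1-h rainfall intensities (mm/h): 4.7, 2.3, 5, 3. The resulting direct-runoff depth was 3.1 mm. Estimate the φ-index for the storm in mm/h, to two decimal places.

Only the 2 blocks with intensity above φ contribute runoff: 4.7, 5 mm/h.
Σ(I−φ)·Δt = d  ⇒  (4.7+5 − 2φ)·1 = 3.1
φ = (9.700 − 3.1/1) / 2 = 3.30 mm/h.

φ ≈ 3.30 mm/h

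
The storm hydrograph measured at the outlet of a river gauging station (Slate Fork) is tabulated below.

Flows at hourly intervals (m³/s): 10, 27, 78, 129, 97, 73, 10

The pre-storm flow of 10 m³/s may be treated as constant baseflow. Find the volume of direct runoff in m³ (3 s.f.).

V ≈ 1.27 × 10^6 m³

Direct-runoff ordinates (Q − Q_b): 0.0, 17.0, 68.0, 119.0, 87.0, 63.0, 0.0 m³/s.
ΣQ_DR = 354.0 m³/s.
With Δt = 1 h = 3600 s, V = ΣQ_DR · Δt = 354.0 × 3600 = 1.27 × 10^6 m³.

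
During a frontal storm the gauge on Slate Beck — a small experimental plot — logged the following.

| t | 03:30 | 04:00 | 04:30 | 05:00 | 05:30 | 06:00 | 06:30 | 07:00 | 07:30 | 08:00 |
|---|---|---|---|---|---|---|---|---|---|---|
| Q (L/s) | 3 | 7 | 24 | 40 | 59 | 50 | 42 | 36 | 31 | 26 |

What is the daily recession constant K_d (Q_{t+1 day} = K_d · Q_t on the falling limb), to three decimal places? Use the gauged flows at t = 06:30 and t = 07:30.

K_d ≈ 0.001

Between t = 06:30 and t = 07:30 the flow falls from 42 to 31 L/s over 2×0.5 h = 1 h.
Per-interval ratio K = (31/42)^(1/2) = 0.8591; K_d = K^(24/0.5) = 0.001.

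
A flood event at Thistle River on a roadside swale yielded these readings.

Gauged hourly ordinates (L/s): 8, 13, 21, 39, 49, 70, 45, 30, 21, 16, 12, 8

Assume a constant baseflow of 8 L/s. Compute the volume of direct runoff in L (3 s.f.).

Direct-runoff ordinates (Q − Q_b): 0.0, 5.0, 13.0, 31.0, 41.0, 62.0, 37.0, 22.0, 13.0, 8.0, 4.0, 0.0 L/s.
ΣQ_DR = 236.0 L/s.
With Δt = 1 h = 3600 s, V = ΣQ_DR · Δt = 236.0 × 3600 = 8.50 × 10^5 L.

V ≈ 8.50 × 10^5 L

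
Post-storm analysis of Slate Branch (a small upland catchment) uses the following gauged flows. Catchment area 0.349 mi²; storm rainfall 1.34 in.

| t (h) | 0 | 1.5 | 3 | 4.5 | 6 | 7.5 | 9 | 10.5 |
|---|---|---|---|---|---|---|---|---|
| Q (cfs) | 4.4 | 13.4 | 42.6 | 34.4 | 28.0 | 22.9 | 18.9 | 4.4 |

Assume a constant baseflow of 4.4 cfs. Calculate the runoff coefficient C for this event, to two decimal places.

C ≈ 0.67

ΣQ_DR = 133.8 cfs; V = ΣQ_DR·Δt = 7.225 × 10^5 ft³.
Runoff depth d = V / A = 0.8911 in.
C = d / P = 0.8911 / 1.34 = 0.67.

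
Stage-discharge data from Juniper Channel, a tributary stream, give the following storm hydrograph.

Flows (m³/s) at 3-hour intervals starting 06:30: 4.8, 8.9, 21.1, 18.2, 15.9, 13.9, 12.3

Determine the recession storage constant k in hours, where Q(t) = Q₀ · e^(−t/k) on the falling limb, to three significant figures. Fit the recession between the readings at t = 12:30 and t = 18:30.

k ≈ 21.2 h

On the falling limb, Q drops from 21.1 to 15.9 m³/s between t = 12:30 and t = 18:30 (Δt = 6 h).
k = −Δt / ln(Q₂/Q₁) = −6 / ln(15.9/21.1) = 21.2 h.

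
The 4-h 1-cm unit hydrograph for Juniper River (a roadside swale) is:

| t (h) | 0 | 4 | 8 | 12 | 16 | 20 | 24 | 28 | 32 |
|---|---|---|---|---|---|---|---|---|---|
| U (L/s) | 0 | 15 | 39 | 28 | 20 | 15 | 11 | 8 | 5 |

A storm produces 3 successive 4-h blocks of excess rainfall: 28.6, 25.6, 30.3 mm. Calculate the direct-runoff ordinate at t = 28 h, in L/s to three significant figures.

Q ≈ 96.5 L/s

By discrete convolution, Q_j = Σ (P_i / 10 mm) · U_{j−i}.
At t = 28 h (j=7): Q = (28.6/10)·8 + (25.6/10)·11 + (30.3/10)·15 = 96.5 L/s.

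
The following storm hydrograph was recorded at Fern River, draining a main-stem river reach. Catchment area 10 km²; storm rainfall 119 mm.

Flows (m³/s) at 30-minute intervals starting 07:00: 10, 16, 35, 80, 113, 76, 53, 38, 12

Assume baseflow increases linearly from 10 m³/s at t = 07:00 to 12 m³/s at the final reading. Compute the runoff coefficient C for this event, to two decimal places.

ΣQ_DR = 334.0 m³/s; V = ΣQ_DR·Δt = 6.012 × 10^5 m³.
Runoff depth d = V / A = 60.12 mm.
C = d / P = 60.12 / 119 = 0.51.

C ≈ 0.51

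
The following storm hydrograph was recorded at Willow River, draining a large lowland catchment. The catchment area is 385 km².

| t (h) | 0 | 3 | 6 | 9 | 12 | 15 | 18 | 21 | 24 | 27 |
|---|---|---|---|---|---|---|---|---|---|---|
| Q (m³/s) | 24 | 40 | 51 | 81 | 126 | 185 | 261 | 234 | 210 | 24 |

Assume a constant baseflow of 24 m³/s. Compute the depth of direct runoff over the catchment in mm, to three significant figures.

Direct runoff: 0.0, 16.0, 27.0, 57.0, 102.0, 161.0, 237.0, 210.0, 186.0, 0.0 m³/s; ΣQ_DR = 996.0 m³/s.
V = ΣQ_DR · Δt = 996.0 × 10800 s = 1.076 × 10^7 m³.
Over A = 385 km², depth = V / A = 27.9 mm.

d ≈ 27.9 mm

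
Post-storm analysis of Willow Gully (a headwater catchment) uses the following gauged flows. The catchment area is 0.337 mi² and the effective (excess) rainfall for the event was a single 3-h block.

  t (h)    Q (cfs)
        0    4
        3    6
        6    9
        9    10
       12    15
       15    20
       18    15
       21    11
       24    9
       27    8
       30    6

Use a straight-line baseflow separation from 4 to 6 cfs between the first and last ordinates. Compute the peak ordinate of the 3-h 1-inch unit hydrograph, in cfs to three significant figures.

Direct runoff: 0.00, 1.80, 4.60, 5.40, 10.20, 15.00, 9.80, 5.60, 3.40, 2.20, 0.00 cfs; ΣQ_DR = 58.00 cfs, peak = 15.00 cfs.
Runoff depth d = ΣQ_DR·Δt / A = 58.00 × 10800 / (0.337 mi²) = 0.8001 in.
The 1-inch UH is the DRH scaled by (1 in)/d, so U_p = 15.00 × 1/0.8001 = 18.7 cfs.

U_p ≈ 18.7 cfs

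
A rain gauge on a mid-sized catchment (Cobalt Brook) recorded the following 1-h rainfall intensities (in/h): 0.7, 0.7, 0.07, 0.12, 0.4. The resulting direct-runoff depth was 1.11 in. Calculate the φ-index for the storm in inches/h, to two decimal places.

Only the 3 blocks with intensity above φ contribute runoff: 0.7, 0.7, 0.4 in/h.
Σ(I−φ)·Δt = d  ⇒  (0.7+0.7+0.4 − 3φ)·1 = 1.11
φ = (1.800 − 1.11/1) / 3 = 0.23 in/h.

φ ≈ 0.23 in/h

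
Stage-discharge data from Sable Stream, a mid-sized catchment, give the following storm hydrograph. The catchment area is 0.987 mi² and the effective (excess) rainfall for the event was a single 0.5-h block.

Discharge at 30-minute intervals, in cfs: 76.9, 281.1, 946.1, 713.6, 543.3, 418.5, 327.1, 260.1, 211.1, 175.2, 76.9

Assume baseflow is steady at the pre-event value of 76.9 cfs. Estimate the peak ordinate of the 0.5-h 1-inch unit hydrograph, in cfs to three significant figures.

U_p ≈ 348 cfs

Direct runoff: 0.0, 204.2, 869.2, 636.7, 466.4, 341.6, 250.2, 183.2, 134.2, 98.3, 0.0 cfs; ΣQ_DR = 3184 cfs, peak = 869.2 cfs.
Runoff depth d = ΣQ_DR·Δt / A = 3184 × 1800 / (0.987 mi²) = 2.499 in.
The 1-inch UH is the DRH scaled by (1 in)/d, so U_p = 869.2 × 1/2.499 = 348 cfs.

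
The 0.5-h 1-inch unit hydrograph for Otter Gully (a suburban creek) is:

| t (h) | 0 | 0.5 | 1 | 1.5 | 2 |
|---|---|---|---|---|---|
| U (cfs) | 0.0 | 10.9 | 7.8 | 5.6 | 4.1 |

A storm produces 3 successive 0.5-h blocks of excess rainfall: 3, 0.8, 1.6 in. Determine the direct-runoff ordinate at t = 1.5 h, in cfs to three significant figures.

Q ≈ 40.5 cfs

By discrete convolution, Q_j = Σ (P_i / 1 in) · U_{j−i}.
At t = 1.5 h (j=3): Q = (3/1)·5.6 + (0.8/1)·7.8 + (1.6/1)·10.9 = 40.5 cfs.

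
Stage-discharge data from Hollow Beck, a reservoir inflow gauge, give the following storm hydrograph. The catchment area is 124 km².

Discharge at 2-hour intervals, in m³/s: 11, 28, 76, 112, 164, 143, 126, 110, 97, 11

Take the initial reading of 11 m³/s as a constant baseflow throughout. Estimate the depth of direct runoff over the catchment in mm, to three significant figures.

d ≈ 44.6 mm

Direct runoff: 0.0, 17.0, 65.0, 101.0, 153.0, 132.0, 115.0, 99.0, 86.0, 0.0 m³/s; ΣQ_DR = 768.0 m³/s.
V = ΣQ_DR · Δt = 768.0 × 7200 s = 5.530 × 10^6 m³.
Over A = 124 km², depth = V / A = 44.6 mm.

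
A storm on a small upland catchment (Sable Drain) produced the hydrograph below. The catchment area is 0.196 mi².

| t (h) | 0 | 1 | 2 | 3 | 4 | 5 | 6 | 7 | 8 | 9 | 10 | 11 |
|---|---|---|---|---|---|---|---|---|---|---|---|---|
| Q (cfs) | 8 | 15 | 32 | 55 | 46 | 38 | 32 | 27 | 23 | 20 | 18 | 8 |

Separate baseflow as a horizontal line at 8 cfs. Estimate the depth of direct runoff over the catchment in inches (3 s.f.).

d ≈ 1.79 in

Direct runoff: 0.0, 7.0, 24.0, 47.0, 38.0, 30.0, 24.0, 19.0, 15.0, 12.0, 10.0, 0.0 cfs; ΣQ_DR = 226.0 cfs.
V = ΣQ_DR · Δt = 226.0 × 3600 s = 8.136 × 10^5 ft³.
Over A = 0.196 mi², depth = V / A = 1.79 in.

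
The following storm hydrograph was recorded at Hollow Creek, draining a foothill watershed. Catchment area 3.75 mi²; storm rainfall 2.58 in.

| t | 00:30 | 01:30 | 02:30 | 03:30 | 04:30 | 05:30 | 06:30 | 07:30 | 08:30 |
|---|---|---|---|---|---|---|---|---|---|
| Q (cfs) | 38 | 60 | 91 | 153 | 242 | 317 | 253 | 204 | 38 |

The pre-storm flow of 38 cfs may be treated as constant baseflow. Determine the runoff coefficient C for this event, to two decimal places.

C ≈ 0.17

ΣQ_DR = 1054 cfs; V = ΣQ_DR·Δt = 3.794 × 10^6 ft³.
Runoff depth d = V / A = 0.4355 in.
C = d / P = 0.4355 / 2.58 = 0.17.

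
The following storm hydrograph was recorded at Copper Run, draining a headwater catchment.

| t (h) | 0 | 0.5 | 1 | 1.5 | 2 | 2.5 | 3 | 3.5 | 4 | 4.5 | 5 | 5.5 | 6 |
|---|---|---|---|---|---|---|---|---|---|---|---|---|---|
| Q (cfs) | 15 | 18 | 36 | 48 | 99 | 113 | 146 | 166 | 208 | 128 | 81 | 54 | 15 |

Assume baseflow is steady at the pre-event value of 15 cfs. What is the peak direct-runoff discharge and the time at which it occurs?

Subtracting baseflow gives direct-runoff ordinates: 0.0, 3.0, 21.0, 33.0, 84.0, 98.0, 131.0, 151.0, 193.0, 113.0, 66.0, 39.0, 0.0 cfs.
The maximum is 193.0 cfs, occurring at the reading for t = 4 h.

Q_p = 193.0 cfs at t = 4 h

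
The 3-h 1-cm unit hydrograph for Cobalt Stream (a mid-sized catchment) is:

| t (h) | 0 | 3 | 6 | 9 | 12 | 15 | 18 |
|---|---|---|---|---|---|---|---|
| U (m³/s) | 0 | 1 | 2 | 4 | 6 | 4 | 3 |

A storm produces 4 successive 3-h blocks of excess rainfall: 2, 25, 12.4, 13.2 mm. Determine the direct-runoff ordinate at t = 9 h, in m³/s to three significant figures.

By discrete convolution, Q_j = Σ (P_i / 10 mm) · U_{j−i}.
At t = 9 h (j=3): Q = (2/10)·4 + (25/10)·2 + (12.4/10)·1 + (13.2/10)·0 = 7.04 m³/s.

Q ≈ 7.04 m³/s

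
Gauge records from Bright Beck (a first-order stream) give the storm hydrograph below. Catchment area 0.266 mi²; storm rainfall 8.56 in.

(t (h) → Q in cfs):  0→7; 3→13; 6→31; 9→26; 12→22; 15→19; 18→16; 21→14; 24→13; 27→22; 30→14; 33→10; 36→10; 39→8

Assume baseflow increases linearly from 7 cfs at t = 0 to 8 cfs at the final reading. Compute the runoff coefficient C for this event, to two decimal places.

ΣQ_DR = 120.0 cfs; V = ΣQ_DR·Δt = 1.296 × 10^6 ft³.
Runoff depth d = V / A = 2.097 in.
C = d / P = 2.097 / 8.56 = 0.24.

C ≈ 0.24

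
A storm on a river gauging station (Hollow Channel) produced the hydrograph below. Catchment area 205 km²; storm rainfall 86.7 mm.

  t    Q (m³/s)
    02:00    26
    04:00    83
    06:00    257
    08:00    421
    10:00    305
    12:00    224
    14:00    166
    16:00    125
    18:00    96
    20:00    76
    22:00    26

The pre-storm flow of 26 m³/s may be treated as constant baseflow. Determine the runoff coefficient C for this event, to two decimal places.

ΣQ_DR = 1519 m³/s; V = ΣQ_DR·Δt = 1.094 × 10^7 m³.
Runoff depth d = V / A = 53.35 mm.
C = d / P = 53.35 / 86.7 = 0.62.

C ≈ 0.62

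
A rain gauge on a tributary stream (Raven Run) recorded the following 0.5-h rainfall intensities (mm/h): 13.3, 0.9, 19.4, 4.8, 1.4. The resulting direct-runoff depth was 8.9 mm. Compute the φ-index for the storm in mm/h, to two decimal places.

Only the 2 blocks with intensity above φ contribute runoff: 13.3, 19.4 mm/h.
Σ(I−φ)·Δt = d  ⇒  (13.3+19.4 − 2φ)·0.5 = 8.9
φ = (32.70 − 8.9/0.5) / 2 = 7.45 mm/h.

φ ≈ 7.45 mm/h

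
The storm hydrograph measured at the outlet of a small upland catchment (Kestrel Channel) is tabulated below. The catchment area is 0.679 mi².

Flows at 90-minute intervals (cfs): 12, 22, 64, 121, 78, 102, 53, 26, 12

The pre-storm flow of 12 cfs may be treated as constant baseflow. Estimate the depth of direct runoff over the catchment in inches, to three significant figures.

Direct runoff: 0.0, 10.0, 52.0, 109.0, 66.0, 90.0, 41.0, 14.0, 0.0 cfs; ΣQ_DR = 382.0 cfs.
V = ΣQ_DR · Δt = 382.0 × 5400 s = 2.063 × 10^6 ft³.
Over A = 0.679 mi², depth = V / A = 1.31 in.

d ≈ 1.31 in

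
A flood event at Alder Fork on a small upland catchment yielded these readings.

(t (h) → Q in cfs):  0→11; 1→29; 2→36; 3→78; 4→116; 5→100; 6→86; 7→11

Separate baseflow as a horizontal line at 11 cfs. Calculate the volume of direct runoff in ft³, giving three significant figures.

Direct-runoff ordinates (Q − Q_b): 0.0, 18.0, 25.0, 67.0, 105.0, 89.0, 75.0, 0.0 cfs.
ΣQ_DR = 379.0 cfs.
With Δt = 1 h = 3600 s, V = ΣQ_DR · Δt = 379.0 × 3600 = 1.36 × 10^6 ft³.

V ≈ 1.36 × 10^6 ft³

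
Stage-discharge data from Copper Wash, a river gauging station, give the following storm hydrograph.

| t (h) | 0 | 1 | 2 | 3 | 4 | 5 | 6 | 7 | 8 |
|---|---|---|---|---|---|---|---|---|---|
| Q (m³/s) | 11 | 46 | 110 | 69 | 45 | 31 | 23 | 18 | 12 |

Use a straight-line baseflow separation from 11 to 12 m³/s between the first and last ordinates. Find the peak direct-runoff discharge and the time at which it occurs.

Subtracting baseflow gives direct-runoff ordinates: 0.00, 34.88, 98.75, 57.62, 33.50, 19.38, 11.25, 6.12, 0.00 m³/s.
The maximum is 98.75 m³/s, occurring at the reading for t = 2 h.

Q_p = 98.75 m³/s at t = 2 h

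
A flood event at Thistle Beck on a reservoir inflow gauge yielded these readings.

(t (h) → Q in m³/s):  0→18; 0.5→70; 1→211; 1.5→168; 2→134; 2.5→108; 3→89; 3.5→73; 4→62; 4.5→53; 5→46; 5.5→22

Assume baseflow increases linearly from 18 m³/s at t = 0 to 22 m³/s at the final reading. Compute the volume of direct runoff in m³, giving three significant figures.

V ≈ 1.47 × 10^6 m³

Direct-runoff ordinates (Q − Q_b): 0.00, 51.64, 192.27, 148.91, 114.55, 88.18, 68.82, 52.45, 41.09, 31.73, 24.36, 0.00 m³/s.
ΣQ_DR = 814.0 m³/s.
With Δt = 0.5 h = 1800 s, V = ΣQ_DR · Δt = 814.0 × 1800 = 1.47 × 10^6 m³.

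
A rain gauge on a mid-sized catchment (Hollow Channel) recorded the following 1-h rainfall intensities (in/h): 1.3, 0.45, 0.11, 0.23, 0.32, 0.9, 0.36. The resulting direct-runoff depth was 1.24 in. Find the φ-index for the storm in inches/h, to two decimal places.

Only the 2 blocks with intensity above φ contribute runoff: 1.3, 0.9 in/h.
Σ(I−φ)·Δt = d  ⇒  (1.3+0.9 − 2φ)·1 = 1.24
φ = (2.200 − 1.24/1) / 2 = 0.48 in/h.

φ ≈ 0.48 in/h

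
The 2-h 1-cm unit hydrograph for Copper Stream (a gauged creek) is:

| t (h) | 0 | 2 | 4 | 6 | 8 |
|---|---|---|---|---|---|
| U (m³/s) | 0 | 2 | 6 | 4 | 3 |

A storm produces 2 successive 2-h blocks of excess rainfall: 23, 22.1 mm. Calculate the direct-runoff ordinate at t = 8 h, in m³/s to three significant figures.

Q ≈ 15.7 m³/s

By discrete convolution, Q_j = Σ (P_i / 10 mm) · U_{j−i}.
At t = 8 h (j=4): Q = (23/10)·3 + (22.1/10)·4 = 15.7 m³/s.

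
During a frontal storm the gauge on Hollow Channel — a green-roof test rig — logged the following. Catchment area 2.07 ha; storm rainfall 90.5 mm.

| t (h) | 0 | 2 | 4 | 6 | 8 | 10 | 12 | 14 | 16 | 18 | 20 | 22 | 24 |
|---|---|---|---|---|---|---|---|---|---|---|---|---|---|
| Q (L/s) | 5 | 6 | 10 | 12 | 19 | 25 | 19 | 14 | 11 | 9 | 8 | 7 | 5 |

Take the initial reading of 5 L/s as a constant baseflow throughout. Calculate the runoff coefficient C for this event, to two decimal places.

ΣQ_DR = 85.00 L/s; V = ΣQ_DR·Δt = 6.120 × 10^5 L.
Runoff depth d = V / A = 29.57 mm.
C = d / P = 29.57 / 90.5 = 0.33.

C ≈ 0.33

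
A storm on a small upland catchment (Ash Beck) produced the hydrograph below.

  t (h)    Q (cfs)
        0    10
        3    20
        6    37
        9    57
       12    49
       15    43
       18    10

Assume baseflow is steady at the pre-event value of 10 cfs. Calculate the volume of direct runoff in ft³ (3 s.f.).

V ≈ 1.68 × 10^6 ft³

Direct-runoff ordinates (Q − Q_b): 0.0, 10.0, 27.0, 47.0, 39.0, 33.0, 0.0 cfs.
ΣQ_DR = 156.0 cfs.
With Δt = 3 h = 10800 s, V = ΣQ_DR · Δt = 156.0 × 10800 = 1.68 × 10^6 ft³.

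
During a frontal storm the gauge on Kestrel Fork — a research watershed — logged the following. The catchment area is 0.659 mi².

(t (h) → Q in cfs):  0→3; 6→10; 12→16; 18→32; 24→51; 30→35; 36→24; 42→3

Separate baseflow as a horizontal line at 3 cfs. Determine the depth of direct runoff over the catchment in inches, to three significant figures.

d ≈ 2.12 in

Direct runoff: 0.0, 7.0, 13.0, 29.0, 48.0, 32.0, 21.0, 0.0 cfs; ΣQ_DR = 150.0 cfs.
V = ΣQ_DR · Δt = 150.0 × 21600 s = 3.240 × 10^6 ft³.
Over A = 0.659 mi², depth = V / A = 2.12 in.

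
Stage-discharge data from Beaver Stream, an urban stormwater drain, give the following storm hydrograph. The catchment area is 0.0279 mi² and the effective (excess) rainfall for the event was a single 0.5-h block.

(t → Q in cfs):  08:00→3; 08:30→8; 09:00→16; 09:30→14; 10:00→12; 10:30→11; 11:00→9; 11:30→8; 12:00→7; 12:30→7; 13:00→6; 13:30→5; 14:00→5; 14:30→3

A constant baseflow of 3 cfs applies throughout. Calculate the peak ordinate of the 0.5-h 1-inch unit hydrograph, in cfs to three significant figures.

U_p ≈ 6.50 cfs

Direct runoff: 0.0, 5.0, 13.0, 11.0, 9.0, 8.0, 6.0, 5.0, 4.0, 4.0, 3.0, 2.0, 2.0, 0.0 cfs; ΣQ_DR = 72.00 cfs, peak = 13.0 cfs.
Runoff depth d = ΣQ_DR·Δt / A = 72.00 × 1800 / (0.0279 mi²) = 1.999 in.
The 1-inch UH is the DRH scaled by (1 in)/d, so U_p = 13.0 × 1/1.999 = 6.50 cfs.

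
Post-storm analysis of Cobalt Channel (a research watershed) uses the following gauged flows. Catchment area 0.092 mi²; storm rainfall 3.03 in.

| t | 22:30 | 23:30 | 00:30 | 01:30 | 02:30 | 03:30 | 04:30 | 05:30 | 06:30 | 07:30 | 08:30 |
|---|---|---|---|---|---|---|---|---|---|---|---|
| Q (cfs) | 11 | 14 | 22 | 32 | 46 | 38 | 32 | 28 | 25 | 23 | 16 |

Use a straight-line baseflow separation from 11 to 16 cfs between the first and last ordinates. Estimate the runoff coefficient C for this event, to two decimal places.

C ≈ 0.77

ΣQ_DR = 138.5 cfs; V = ΣQ_DR·Δt = 4.986 × 10^5 ft³.
Runoff depth d = V / A = 2.333 in.
C = d / P = 2.333 / 3.03 = 0.77.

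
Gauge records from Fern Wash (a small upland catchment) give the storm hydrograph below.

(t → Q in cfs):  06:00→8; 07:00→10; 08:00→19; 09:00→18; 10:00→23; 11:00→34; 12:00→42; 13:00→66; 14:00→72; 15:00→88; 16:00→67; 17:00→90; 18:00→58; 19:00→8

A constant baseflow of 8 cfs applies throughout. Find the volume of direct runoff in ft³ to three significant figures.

Direct-runoff ordinates (Q − Q_b): 0.0, 2.0, 11.0, 10.0, 15.0, 26.0, 34.0, 58.0, 64.0, 80.0, 59.0, 82.0, 50.0, 0.0 cfs.
ΣQ_DR = 491.0 cfs.
With Δt = 1 h = 3600 s, V = ΣQ_DR · Δt = 491.0 × 3600 = 1.77 × 10^6 ft³.

V ≈ 1.77 × 10^6 ft³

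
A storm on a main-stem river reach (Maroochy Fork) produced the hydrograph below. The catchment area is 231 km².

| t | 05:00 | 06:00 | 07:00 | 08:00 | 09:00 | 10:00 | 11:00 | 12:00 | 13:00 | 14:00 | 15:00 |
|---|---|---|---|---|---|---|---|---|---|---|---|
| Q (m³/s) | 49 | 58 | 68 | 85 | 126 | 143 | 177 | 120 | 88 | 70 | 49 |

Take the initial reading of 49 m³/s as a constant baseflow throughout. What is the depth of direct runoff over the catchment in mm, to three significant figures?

Direct runoff: 0.0, 9.0, 19.0, 36.0, 77.0, 94.0, 128.0, 71.0, 39.0, 21.0, 0.0 m³/s; ΣQ_DR = 494.0 m³/s.
V = ΣQ_DR · Δt = 494.0 × 3600 s = 1.778 × 10^6 m³.
Over A = 231 km², depth = V / A = 7.70 mm.

d ≈ 7.70 mm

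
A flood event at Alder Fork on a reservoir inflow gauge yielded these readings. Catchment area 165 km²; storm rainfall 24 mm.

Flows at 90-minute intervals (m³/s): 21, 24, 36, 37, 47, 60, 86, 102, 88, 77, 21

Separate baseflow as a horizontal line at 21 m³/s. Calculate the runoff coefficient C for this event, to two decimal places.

ΣQ_DR = 368.0 m³/s; V = ΣQ_DR·Δt = 1.987 × 10^6 m³.
Runoff depth d = V / A = 12.04 mm.
C = d / P = 12.04 / 24 = 0.50.

C ≈ 0.50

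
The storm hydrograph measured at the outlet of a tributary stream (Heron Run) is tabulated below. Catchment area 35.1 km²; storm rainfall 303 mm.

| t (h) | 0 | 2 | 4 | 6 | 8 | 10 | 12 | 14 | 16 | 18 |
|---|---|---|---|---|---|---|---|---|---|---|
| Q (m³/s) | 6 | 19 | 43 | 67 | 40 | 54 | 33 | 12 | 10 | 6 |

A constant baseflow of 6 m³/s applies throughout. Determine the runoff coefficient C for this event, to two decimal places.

C ≈ 0.16

ΣQ_DR = 230.0 m³/s; V = ΣQ_DR·Δt = 1.656 × 10^6 m³.
Runoff depth d = V / A = 47.18 mm.
C = d / P = 47.18 / 303 = 0.16.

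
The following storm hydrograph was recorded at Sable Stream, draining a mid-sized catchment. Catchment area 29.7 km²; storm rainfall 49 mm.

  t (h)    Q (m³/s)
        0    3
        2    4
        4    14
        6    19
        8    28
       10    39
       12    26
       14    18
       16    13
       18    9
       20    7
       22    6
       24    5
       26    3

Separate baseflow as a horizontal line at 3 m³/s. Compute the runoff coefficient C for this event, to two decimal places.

C ≈ 0.75

ΣQ_DR = 152.0 m³/s; V = ΣQ_DR·Δt = 1.094 × 10^6 m³.
Runoff depth d = V / A = 36.85 mm.
C = d / P = 36.85 / 49 = 0.75.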